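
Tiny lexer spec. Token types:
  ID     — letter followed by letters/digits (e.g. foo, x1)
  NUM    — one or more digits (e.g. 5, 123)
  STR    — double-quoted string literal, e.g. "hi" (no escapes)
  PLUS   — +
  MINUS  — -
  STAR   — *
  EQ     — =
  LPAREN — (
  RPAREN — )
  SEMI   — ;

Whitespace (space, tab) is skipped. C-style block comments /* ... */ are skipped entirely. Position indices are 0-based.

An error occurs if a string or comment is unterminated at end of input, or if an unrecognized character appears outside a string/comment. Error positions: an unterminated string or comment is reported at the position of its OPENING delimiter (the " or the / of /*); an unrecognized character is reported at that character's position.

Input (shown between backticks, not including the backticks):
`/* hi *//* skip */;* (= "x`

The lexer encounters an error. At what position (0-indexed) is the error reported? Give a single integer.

Answer: 24

Derivation:
pos=0: enter COMMENT mode (saw '/*')
exit COMMENT mode (now at pos=8)
pos=8: enter COMMENT mode (saw '/*')
exit COMMENT mode (now at pos=18)
pos=18: emit SEMI ';'
pos=19: emit STAR '*'
pos=21: emit LPAREN '('
pos=22: emit EQ '='
pos=24: enter STRING mode
pos=24: ERROR — unterminated string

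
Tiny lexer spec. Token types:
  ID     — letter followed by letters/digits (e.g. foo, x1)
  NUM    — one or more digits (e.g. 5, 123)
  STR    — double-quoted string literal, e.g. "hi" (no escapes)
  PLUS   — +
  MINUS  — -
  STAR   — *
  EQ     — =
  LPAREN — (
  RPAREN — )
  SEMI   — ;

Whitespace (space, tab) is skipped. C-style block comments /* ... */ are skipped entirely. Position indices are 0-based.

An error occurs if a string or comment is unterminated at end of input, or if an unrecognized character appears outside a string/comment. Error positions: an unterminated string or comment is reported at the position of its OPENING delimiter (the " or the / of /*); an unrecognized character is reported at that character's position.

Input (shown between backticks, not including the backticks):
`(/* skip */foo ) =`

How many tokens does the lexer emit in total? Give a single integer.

pos=0: emit LPAREN '('
pos=1: enter COMMENT mode (saw '/*')
exit COMMENT mode (now at pos=11)
pos=11: emit ID 'foo' (now at pos=14)
pos=15: emit RPAREN ')'
pos=17: emit EQ '='
DONE. 4 tokens: [LPAREN, ID, RPAREN, EQ]

Answer: 4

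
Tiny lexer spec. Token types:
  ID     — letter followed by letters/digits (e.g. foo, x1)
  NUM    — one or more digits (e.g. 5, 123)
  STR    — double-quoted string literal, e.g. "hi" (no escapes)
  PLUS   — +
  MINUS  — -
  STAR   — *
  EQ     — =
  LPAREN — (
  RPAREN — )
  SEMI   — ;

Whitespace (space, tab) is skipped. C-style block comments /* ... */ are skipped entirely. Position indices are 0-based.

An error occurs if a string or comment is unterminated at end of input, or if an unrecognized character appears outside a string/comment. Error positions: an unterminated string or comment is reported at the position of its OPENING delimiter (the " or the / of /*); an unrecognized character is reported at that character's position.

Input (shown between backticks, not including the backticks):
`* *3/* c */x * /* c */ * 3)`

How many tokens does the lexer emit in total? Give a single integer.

Answer: 8

Derivation:
pos=0: emit STAR '*'
pos=2: emit STAR '*'
pos=3: emit NUM '3' (now at pos=4)
pos=4: enter COMMENT mode (saw '/*')
exit COMMENT mode (now at pos=11)
pos=11: emit ID 'x' (now at pos=12)
pos=13: emit STAR '*'
pos=15: enter COMMENT mode (saw '/*')
exit COMMENT mode (now at pos=22)
pos=23: emit STAR '*'
pos=25: emit NUM '3' (now at pos=26)
pos=26: emit RPAREN ')'
DONE. 8 tokens: [STAR, STAR, NUM, ID, STAR, STAR, NUM, RPAREN]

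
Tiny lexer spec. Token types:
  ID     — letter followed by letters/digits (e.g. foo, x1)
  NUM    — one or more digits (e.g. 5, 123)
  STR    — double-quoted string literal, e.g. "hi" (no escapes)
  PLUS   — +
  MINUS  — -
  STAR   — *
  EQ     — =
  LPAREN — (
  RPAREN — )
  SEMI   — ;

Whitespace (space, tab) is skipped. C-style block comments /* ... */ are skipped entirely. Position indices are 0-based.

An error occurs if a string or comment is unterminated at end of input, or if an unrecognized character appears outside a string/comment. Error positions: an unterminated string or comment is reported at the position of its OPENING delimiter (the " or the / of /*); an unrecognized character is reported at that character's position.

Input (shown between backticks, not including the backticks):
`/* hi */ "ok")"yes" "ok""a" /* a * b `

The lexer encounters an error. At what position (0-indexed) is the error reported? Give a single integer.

Answer: 28

Derivation:
pos=0: enter COMMENT mode (saw '/*')
exit COMMENT mode (now at pos=8)
pos=9: enter STRING mode
pos=9: emit STR "ok" (now at pos=13)
pos=13: emit RPAREN ')'
pos=14: enter STRING mode
pos=14: emit STR "yes" (now at pos=19)
pos=20: enter STRING mode
pos=20: emit STR "ok" (now at pos=24)
pos=24: enter STRING mode
pos=24: emit STR "a" (now at pos=27)
pos=28: enter COMMENT mode (saw '/*')
pos=28: ERROR — unterminated comment (reached EOF)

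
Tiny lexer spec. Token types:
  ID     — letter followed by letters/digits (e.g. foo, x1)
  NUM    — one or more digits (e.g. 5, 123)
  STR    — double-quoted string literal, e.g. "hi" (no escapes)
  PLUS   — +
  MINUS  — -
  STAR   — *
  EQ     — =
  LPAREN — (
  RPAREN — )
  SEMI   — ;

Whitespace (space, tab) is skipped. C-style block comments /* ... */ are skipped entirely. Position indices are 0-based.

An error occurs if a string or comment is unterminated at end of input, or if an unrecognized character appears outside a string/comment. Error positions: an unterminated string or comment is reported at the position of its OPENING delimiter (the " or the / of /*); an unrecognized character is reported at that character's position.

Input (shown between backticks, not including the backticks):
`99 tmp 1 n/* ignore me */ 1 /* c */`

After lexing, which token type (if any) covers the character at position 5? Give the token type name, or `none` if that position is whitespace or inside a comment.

pos=0: emit NUM '99' (now at pos=2)
pos=3: emit ID 'tmp' (now at pos=6)
pos=7: emit NUM '1' (now at pos=8)
pos=9: emit ID 'n' (now at pos=10)
pos=10: enter COMMENT mode (saw '/*')
exit COMMENT mode (now at pos=25)
pos=26: emit NUM '1' (now at pos=27)
pos=28: enter COMMENT mode (saw '/*')
exit COMMENT mode (now at pos=35)
DONE. 5 tokens: [NUM, ID, NUM, ID, NUM]
Position 5: char is 'p' -> ID

Answer: ID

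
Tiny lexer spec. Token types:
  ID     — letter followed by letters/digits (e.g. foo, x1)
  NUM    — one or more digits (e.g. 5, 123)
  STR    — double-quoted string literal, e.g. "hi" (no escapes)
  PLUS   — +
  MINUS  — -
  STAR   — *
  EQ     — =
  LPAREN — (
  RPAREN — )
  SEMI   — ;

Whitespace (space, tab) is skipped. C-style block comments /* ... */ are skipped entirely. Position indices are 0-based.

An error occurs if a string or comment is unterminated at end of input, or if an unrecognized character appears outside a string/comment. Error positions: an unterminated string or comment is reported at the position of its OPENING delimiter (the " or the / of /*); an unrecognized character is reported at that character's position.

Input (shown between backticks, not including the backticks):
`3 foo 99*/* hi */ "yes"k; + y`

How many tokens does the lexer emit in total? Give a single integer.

pos=0: emit NUM '3' (now at pos=1)
pos=2: emit ID 'foo' (now at pos=5)
pos=6: emit NUM '99' (now at pos=8)
pos=8: emit STAR '*'
pos=9: enter COMMENT mode (saw '/*')
exit COMMENT mode (now at pos=17)
pos=18: enter STRING mode
pos=18: emit STR "yes" (now at pos=23)
pos=23: emit ID 'k' (now at pos=24)
pos=24: emit SEMI ';'
pos=26: emit PLUS '+'
pos=28: emit ID 'y' (now at pos=29)
DONE. 9 tokens: [NUM, ID, NUM, STAR, STR, ID, SEMI, PLUS, ID]

Answer: 9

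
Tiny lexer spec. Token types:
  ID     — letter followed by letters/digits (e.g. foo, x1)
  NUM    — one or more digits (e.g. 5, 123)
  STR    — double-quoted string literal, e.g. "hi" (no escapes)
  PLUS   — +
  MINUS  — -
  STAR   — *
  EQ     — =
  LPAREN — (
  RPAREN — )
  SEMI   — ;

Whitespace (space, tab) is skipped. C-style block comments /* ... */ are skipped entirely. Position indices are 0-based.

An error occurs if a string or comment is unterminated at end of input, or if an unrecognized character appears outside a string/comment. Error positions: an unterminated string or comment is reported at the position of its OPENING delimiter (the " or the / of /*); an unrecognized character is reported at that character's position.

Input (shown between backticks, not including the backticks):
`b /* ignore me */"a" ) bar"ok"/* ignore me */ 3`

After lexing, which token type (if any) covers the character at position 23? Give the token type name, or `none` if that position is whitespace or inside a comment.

pos=0: emit ID 'b' (now at pos=1)
pos=2: enter COMMENT mode (saw '/*')
exit COMMENT mode (now at pos=17)
pos=17: enter STRING mode
pos=17: emit STR "a" (now at pos=20)
pos=21: emit RPAREN ')'
pos=23: emit ID 'bar' (now at pos=26)
pos=26: enter STRING mode
pos=26: emit STR "ok" (now at pos=30)
pos=30: enter COMMENT mode (saw '/*')
exit COMMENT mode (now at pos=45)
pos=46: emit NUM '3' (now at pos=47)
DONE. 6 tokens: [ID, STR, RPAREN, ID, STR, NUM]
Position 23: char is 'b' -> ID

Answer: ID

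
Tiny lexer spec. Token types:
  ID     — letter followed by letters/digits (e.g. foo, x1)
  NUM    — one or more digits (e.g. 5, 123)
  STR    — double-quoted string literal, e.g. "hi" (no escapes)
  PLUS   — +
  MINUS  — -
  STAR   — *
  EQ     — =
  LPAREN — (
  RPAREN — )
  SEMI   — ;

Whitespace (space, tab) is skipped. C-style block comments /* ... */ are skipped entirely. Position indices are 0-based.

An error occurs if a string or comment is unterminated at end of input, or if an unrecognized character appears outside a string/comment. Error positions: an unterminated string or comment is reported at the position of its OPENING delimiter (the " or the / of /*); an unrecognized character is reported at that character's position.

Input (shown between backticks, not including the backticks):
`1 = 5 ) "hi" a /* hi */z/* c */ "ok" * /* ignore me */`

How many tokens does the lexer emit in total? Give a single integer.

Answer: 9

Derivation:
pos=0: emit NUM '1' (now at pos=1)
pos=2: emit EQ '='
pos=4: emit NUM '5' (now at pos=5)
pos=6: emit RPAREN ')'
pos=8: enter STRING mode
pos=8: emit STR "hi" (now at pos=12)
pos=13: emit ID 'a' (now at pos=14)
pos=15: enter COMMENT mode (saw '/*')
exit COMMENT mode (now at pos=23)
pos=23: emit ID 'z' (now at pos=24)
pos=24: enter COMMENT mode (saw '/*')
exit COMMENT mode (now at pos=31)
pos=32: enter STRING mode
pos=32: emit STR "ok" (now at pos=36)
pos=37: emit STAR '*'
pos=39: enter COMMENT mode (saw '/*')
exit COMMENT mode (now at pos=54)
DONE. 9 tokens: [NUM, EQ, NUM, RPAREN, STR, ID, ID, STR, STAR]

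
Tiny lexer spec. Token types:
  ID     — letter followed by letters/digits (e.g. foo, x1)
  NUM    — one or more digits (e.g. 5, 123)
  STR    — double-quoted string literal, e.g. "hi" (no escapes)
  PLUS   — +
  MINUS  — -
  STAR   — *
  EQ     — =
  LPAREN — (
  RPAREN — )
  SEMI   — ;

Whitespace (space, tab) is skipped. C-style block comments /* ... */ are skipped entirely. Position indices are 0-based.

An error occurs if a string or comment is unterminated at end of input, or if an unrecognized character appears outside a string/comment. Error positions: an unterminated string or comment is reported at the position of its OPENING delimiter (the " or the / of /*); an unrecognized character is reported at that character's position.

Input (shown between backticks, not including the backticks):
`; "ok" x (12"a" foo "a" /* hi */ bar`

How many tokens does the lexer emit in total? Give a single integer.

Answer: 9

Derivation:
pos=0: emit SEMI ';'
pos=2: enter STRING mode
pos=2: emit STR "ok" (now at pos=6)
pos=7: emit ID 'x' (now at pos=8)
pos=9: emit LPAREN '('
pos=10: emit NUM '12' (now at pos=12)
pos=12: enter STRING mode
pos=12: emit STR "a" (now at pos=15)
pos=16: emit ID 'foo' (now at pos=19)
pos=20: enter STRING mode
pos=20: emit STR "a" (now at pos=23)
pos=24: enter COMMENT mode (saw '/*')
exit COMMENT mode (now at pos=32)
pos=33: emit ID 'bar' (now at pos=36)
DONE. 9 tokens: [SEMI, STR, ID, LPAREN, NUM, STR, ID, STR, ID]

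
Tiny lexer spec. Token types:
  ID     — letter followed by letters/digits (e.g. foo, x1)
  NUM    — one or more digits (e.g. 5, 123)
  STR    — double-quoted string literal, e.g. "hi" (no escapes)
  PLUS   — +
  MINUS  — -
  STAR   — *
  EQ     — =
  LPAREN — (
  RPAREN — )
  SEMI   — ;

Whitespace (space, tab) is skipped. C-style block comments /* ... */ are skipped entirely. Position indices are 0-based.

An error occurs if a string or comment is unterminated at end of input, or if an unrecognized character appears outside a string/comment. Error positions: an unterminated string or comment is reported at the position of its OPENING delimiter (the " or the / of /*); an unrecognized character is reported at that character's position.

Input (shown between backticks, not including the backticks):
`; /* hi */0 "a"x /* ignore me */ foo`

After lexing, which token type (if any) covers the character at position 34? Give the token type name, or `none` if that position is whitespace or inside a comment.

Answer: ID

Derivation:
pos=0: emit SEMI ';'
pos=2: enter COMMENT mode (saw '/*')
exit COMMENT mode (now at pos=10)
pos=10: emit NUM '0' (now at pos=11)
pos=12: enter STRING mode
pos=12: emit STR "a" (now at pos=15)
pos=15: emit ID 'x' (now at pos=16)
pos=17: enter COMMENT mode (saw '/*')
exit COMMENT mode (now at pos=32)
pos=33: emit ID 'foo' (now at pos=36)
DONE. 5 tokens: [SEMI, NUM, STR, ID, ID]
Position 34: char is 'o' -> ID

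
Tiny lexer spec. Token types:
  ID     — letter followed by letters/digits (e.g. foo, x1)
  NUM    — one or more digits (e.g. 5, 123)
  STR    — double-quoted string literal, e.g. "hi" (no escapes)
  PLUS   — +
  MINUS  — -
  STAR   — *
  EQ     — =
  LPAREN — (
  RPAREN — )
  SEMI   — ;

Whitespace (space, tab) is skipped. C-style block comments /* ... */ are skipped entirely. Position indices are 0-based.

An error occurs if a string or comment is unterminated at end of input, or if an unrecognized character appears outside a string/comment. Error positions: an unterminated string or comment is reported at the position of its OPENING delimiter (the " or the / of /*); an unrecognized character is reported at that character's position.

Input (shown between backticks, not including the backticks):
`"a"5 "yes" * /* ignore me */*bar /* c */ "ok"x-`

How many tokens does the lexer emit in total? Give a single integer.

pos=0: enter STRING mode
pos=0: emit STR "a" (now at pos=3)
pos=3: emit NUM '5' (now at pos=4)
pos=5: enter STRING mode
pos=5: emit STR "yes" (now at pos=10)
pos=11: emit STAR '*'
pos=13: enter COMMENT mode (saw '/*')
exit COMMENT mode (now at pos=28)
pos=28: emit STAR '*'
pos=29: emit ID 'bar' (now at pos=32)
pos=33: enter COMMENT mode (saw '/*')
exit COMMENT mode (now at pos=40)
pos=41: enter STRING mode
pos=41: emit STR "ok" (now at pos=45)
pos=45: emit ID 'x' (now at pos=46)
pos=46: emit MINUS '-'
DONE. 9 tokens: [STR, NUM, STR, STAR, STAR, ID, STR, ID, MINUS]

Answer: 9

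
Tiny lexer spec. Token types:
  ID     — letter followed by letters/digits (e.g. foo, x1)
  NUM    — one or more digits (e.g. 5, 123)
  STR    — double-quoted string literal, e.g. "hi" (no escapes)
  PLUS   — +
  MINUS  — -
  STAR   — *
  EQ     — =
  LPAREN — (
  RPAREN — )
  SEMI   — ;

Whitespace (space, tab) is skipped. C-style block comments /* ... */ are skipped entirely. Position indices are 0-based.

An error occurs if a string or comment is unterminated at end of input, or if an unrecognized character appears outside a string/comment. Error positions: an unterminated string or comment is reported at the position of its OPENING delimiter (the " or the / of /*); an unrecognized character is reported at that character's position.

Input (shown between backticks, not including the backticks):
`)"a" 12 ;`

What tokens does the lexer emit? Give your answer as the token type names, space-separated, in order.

Answer: RPAREN STR NUM SEMI

Derivation:
pos=0: emit RPAREN ')'
pos=1: enter STRING mode
pos=1: emit STR "a" (now at pos=4)
pos=5: emit NUM '12' (now at pos=7)
pos=8: emit SEMI ';'
DONE. 4 tokens: [RPAREN, STR, NUM, SEMI]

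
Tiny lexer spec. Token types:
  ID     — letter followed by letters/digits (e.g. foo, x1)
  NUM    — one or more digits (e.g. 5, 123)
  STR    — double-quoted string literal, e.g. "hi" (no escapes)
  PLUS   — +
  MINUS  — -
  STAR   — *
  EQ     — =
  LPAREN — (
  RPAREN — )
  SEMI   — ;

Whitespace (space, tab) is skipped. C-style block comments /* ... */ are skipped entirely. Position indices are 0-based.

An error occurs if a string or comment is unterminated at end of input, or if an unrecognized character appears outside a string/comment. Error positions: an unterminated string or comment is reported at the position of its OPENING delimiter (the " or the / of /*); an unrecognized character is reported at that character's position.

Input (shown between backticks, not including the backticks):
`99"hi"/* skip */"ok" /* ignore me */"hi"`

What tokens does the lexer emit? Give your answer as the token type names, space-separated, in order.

pos=0: emit NUM '99' (now at pos=2)
pos=2: enter STRING mode
pos=2: emit STR "hi" (now at pos=6)
pos=6: enter COMMENT mode (saw '/*')
exit COMMENT mode (now at pos=16)
pos=16: enter STRING mode
pos=16: emit STR "ok" (now at pos=20)
pos=21: enter COMMENT mode (saw '/*')
exit COMMENT mode (now at pos=36)
pos=36: enter STRING mode
pos=36: emit STR "hi" (now at pos=40)
DONE. 4 tokens: [NUM, STR, STR, STR]

Answer: NUM STR STR STR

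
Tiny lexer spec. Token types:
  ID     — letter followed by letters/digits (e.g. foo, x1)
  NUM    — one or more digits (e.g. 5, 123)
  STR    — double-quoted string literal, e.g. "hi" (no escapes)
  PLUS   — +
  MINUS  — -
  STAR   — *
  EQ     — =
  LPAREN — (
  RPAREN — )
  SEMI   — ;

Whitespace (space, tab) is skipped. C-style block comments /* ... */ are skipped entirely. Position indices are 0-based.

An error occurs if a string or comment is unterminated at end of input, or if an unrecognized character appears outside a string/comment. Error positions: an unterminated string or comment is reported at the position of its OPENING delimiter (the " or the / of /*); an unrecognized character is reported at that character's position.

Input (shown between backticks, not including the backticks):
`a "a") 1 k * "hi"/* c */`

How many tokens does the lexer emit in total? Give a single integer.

Answer: 7

Derivation:
pos=0: emit ID 'a' (now at pos=1)
pos=2: enter STRING mode
pos=2: emit STR "a" (now at pos=5)
pos=5: emit RPAREN ')'
pos=7: emit NUM '1' (now at pos=8)
pos=9: emit ID 'k' (now at pos=10)
pos=11: emit STAR '*'
pos=13: enter STRING mode
pos=13: emit STR "hi" (now at pos=17)
pos=17: enter COMMENT mode (saw '/*')
exit COMMENT mode (now at pos=24)
DONE. 7 tokens: [ID, STR, RPAREN, NUM, ID, STAR, STR]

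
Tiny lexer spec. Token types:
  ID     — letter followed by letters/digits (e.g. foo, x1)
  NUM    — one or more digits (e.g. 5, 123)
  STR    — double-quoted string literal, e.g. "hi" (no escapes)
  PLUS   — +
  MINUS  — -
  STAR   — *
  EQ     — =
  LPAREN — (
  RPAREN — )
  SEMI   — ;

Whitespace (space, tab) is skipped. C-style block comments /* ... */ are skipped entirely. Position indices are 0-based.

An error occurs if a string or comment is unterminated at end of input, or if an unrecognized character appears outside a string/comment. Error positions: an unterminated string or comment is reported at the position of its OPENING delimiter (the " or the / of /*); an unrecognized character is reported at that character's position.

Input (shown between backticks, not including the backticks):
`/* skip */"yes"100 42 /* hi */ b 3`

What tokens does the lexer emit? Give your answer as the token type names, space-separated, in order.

pos=0: enter COMMENT mode (saw '/*')
exit COMMENT mode (now at pos=10)
pos=10: enter STRING mode
pos=10: emit STR "yes" (now at pos=15)
pos=15: emit NUM '100' (now at pos=18)
pos=19: emit NUM '42' (now at pos=21)
pos=22: enter COMMENT mode (saw '/*')
exit COMMENT mode (now at pos=30)
pos=31: emit ID 'b' (now at pos=32)
pos=33: emit NUM '3' (now at pos=34)
DONE. 5 tokens: [STR, NUM, NUM, ID, NUM]

Answer: STR NUM NUM ID NUM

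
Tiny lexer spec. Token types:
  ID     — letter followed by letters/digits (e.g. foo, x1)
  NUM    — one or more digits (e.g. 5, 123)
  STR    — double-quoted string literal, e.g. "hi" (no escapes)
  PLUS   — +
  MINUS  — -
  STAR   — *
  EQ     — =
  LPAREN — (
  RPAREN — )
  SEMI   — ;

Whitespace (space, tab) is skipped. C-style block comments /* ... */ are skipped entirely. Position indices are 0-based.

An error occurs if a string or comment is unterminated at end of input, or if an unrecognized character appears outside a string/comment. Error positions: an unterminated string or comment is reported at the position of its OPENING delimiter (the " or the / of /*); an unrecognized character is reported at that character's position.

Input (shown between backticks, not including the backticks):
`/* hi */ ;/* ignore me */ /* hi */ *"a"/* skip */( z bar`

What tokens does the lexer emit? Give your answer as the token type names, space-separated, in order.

pos=0: enter COMMENT mode (saw '/*')
exit COMMENT mode (now at pos=8)
pos=9: emit SEMI ';'
pos=10: enter COMMENT mode (saw '/*')
exit COMMENT mode (now at pos=25)
pos=26: enter COMMENT mode (saw '/*')
exit COMMENT mode (now at pos=34)
pos=35: emit STAR '*'
pos=36: enter STRING mode
pos=36: emit STR "a" (now at pos=39)
pos=39: enter COMMENT mode (saw '/*')
exit COMMENT mode (now at pos=49)
pos=49: emit LPAREN '('
pos=51: emit ID 'z' (now at pos=52)
pos=53: emit ID 'bar' (now at pos=56)
DONE. 6 tokens: [SEMI, STAR, STR, LPAREN, ID, ID]

Answer: SEMI STAR STR LPAREN ID ID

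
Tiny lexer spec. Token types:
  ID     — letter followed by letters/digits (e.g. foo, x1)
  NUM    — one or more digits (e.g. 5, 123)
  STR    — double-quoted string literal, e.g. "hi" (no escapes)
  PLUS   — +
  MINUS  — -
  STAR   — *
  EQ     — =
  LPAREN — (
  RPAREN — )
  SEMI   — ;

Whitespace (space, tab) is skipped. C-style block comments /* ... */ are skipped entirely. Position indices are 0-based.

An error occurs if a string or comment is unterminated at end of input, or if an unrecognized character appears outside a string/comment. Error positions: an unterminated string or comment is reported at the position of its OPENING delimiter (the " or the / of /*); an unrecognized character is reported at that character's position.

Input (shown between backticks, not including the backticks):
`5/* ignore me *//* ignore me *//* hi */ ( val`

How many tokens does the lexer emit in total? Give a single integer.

pos=0: emit NUM '5' (now at pos=1)
pos=1: enter COMMENT mode (saw '/*')
exit COMMENT mode (now at pos=16)
pos=16: enter COMMENT mode (saw '/*')
exit COMMENT mode (now at pos=31)
pos=31: enter COMMENT mode (saw '/*')
exit COMMENT mode (now at pos=39)
pos=40: emit LPAREN '('
pos=42: emit ID 'val' (now at pos=45)
DONE. 3 tokens: [NUM, LPAREN, ID]

Answer: 3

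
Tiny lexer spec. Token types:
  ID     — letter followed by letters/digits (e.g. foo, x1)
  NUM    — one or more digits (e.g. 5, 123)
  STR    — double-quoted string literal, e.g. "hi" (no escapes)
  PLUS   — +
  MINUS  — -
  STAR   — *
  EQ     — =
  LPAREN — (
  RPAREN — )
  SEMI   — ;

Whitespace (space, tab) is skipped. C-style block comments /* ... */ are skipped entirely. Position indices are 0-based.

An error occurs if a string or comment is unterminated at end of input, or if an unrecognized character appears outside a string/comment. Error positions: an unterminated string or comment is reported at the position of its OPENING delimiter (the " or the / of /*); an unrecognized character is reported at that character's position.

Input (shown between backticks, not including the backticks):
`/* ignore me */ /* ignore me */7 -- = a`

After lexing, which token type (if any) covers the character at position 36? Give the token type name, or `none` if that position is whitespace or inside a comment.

pos=0: enter COMMENT mode (saw '/*')
exit COMMENT mode (now at pos=15)
pos=16: enter COMMENT mode (saw '/*')
exit COMMENT mode (now at pos=31)
pos=31: emit NUM '7' (now at pos=32)
pos=33: emit MINUS '-'
pos=34: emit MINUS '-'
pos=36: emit EQ '='
pos=38: emit ID 'a' (now at pos=39)
DONE. 5 tokens: [NUM, MINUS, MINUS, EQ, ID]
Position 36: char is '=' -> EQ

Answer: EQ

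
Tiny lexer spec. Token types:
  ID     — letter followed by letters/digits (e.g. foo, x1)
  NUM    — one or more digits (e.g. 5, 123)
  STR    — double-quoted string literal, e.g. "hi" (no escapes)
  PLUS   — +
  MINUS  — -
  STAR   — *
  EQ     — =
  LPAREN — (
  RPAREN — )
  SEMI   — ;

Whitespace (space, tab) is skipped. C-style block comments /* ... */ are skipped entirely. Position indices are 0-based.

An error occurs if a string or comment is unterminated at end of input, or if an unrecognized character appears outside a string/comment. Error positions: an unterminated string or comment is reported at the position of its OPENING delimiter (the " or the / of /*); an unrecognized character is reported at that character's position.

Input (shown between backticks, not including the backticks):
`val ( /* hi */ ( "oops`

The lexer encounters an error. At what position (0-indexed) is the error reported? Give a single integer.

pos=0: emit ID 'val' (now at pos=3)
pos=4: emit LPAREN '('
pos=6: enter COMMENT mode (saw '/*')
exit COMMENT mode (now at pos=14)
pos=15: emit LPAREN '('
pos=17: enter STRING mode
pos=17: ERROR — unterminated string

Answer: 17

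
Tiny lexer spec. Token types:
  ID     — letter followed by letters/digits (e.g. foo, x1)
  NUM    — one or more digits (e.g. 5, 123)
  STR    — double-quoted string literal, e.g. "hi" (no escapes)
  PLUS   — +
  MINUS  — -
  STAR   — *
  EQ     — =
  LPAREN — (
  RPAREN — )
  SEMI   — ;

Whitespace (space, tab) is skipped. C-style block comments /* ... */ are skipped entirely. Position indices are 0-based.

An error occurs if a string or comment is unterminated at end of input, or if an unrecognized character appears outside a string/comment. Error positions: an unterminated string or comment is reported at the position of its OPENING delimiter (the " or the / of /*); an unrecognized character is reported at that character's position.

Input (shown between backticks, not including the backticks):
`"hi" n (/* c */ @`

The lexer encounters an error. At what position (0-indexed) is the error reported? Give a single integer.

pos=0: enter STRING mode
pos=0: emit STR "hi" (now at pos=4)
pos=5: emit ID 'n' (now at pos=6)
pos=7: emit LPAREN '('
pos=8: enter COMMENT mode (saw '/*')
exit COMMENT mode (now at pos=15)
pos=16: ERROR — unrecognized char '@'

Answer: 16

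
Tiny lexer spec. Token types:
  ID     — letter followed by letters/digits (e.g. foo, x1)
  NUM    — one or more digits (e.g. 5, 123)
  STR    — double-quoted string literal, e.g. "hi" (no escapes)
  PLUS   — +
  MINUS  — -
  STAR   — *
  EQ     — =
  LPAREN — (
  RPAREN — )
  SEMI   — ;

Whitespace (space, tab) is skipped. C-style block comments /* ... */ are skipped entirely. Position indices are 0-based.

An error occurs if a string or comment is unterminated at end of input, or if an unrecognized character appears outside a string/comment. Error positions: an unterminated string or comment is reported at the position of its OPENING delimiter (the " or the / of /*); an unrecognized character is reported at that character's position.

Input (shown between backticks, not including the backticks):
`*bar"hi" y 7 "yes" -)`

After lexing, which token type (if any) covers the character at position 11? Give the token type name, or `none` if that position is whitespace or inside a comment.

pos=0: emit STAR '*'
pos=1: emit ID 'bar' (now at pos=4)
pos=4: enter STRING mode
pos=4: emit STR "hi" (now at pos=8)
pos=9: emit ID 'y' (now at pos=10)
pos=11: emit NUM '7' (now at pos=12)
pos=13: enter STRING mode
pos=13: emit STR "yes" (now at pos=18)
pos=19: emit MINUS '-'
pos=20: emit RPAREN ')'
DONE. 8 tokens: [STAR, ID, STR, ID, NUM, STR, MINUS, RPAREN]
Position 11: char is '7' -> NUM

Answer: NUM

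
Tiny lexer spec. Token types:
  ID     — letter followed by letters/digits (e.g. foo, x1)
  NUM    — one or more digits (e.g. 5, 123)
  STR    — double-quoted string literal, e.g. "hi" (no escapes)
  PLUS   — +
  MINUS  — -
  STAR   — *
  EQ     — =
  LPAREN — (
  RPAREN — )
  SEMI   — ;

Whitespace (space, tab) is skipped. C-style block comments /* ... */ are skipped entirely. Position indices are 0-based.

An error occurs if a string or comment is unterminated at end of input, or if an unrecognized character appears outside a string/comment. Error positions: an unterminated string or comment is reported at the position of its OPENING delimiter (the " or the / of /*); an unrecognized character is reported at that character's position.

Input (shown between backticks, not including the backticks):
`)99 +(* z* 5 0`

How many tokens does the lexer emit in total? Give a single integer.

Answer: 9

Derivation:
pos=0: emit RPAREN ')'
pos=1: emit NUM '99' (now at pos=3)
pos=4: emit PLUS '+'
pos=5: emit LPAREN '('
pos=6: emit STAR '*'
pos=8: emit ID 'z' (now at pos=9)
pos=9: emit STAR '*'
pos=11: emit NUM '5' (now at pos=12)
pos=13: emit NUM '0' (now at pos=14)
DONE. 9 tokens: [RPAREN, NUM, PLUS, LPAREN, STAR, ID, STAR, NUM, NUM]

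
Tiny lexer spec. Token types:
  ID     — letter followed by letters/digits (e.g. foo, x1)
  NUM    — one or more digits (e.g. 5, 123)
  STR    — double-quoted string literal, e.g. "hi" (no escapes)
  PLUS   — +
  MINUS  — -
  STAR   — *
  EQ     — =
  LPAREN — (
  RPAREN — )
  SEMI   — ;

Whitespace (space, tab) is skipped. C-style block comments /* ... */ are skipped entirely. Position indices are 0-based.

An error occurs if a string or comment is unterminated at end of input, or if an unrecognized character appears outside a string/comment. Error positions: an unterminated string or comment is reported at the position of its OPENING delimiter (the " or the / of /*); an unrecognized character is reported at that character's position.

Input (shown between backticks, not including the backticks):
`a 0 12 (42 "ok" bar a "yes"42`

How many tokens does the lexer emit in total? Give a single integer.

Answer: 10

Derivation:
pos=0: emit ID 'a' (now at pos=1)
pos=2: emit NUM '0' (now at pos=3)
pos=4: emit NUM '12' (now at pos=6)
pos=7: emit LPAREN '('
pos=8: emit NUM '42' (now at pos=10)
pos=11: enter STRING mode
pos=11: emit STR "ok" (now at pos=15)
pos=16: emit ID 'bar' (now at pos=19)
pos=20: emit ID 'a' (now at pos=21)
pos=22: enter STRING mode
pos=22: emit STR "yes" (now at pos=27)
pos=27: emit NUM '42' (now at pos=29)
DONE. 10 tokens: [ID, NUM, NUM, LPAREN, NUM, STR, ID, ID, STR, NUM]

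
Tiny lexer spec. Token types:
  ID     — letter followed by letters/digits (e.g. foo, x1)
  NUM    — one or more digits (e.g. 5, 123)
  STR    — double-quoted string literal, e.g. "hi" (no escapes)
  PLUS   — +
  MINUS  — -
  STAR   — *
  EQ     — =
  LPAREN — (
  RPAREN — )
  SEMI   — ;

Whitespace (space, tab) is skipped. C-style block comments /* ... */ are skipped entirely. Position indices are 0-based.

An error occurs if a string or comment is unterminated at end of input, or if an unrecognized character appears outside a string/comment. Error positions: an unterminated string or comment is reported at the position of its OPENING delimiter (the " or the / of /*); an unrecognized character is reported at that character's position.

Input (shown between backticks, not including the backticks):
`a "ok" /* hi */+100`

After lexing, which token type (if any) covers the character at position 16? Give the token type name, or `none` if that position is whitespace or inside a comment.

pos=0: emit ID 'a' (now at pos=1)
pos=2: enter STRING mode
pos=2: emit STR "ok" (now at pos=6)
pos=7: enter COMMENT mode (saw '/*')
exit COMMENT mode (now at pos=15)
pos=15: emit PLUS '+'
pos=16: emit NUM '100' (now at pos=19)
DONE. 4 tokens: [ID, STR, PLUS, NUM]
Position 16: char is '1' -> NUM

Answer: NUM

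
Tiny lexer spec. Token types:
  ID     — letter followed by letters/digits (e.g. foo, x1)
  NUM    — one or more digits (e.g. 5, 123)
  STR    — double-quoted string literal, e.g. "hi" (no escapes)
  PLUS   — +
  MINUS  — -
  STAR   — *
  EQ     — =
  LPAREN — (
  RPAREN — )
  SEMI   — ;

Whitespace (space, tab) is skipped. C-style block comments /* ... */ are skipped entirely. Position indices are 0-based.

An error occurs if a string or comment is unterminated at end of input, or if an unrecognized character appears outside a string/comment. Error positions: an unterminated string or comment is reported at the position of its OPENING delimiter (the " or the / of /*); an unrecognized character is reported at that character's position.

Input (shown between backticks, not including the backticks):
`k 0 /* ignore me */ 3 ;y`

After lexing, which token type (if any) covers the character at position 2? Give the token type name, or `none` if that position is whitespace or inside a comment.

pos=0: emit ID 'k' (now at pos=1)
pos=2: emit NUM '0' (now at pos=3)
pos=4: enter COMMENT mode (saw '/*')
exit COMMENT mode (now at pos=19)
pos=20: emit NUM '3' (now at pos=21)
pos=22: emit SEMI ';'
pos=23: emit ID 'y' (now at pos=24)
DONE. 5 tokens: [ID, NUM, NUM, SEMI, ID]
Position 2: char is '0' -> NUM

Answer: NUM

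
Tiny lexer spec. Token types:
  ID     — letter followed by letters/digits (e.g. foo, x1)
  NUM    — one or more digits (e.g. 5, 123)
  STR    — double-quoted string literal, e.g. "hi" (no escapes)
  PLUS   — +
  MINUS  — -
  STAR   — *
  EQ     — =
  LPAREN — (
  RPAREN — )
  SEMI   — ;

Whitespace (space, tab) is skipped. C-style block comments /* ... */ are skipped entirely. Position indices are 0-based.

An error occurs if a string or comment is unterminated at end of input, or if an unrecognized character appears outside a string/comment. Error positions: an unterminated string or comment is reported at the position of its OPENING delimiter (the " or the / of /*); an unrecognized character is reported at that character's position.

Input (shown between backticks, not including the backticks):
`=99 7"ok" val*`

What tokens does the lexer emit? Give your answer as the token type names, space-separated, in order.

Answer: EQ NUM NUM STR ID STAR

Derivation:
pos=0: emit EQ '='
pos=1: emit NUM '99' (now at pos=3)
pos=4: emit NUM '7' (now at pos=5)
pos=5: enter STRING mode
pos=5: emit STR "ok" (now at pos=9)
pos=10: emit ID 'val' (now at pos=13)
pos=13: emit STAR '*'
DONE. 6 tokens: [EQ, NUM, NUM, STR, ID, STAR]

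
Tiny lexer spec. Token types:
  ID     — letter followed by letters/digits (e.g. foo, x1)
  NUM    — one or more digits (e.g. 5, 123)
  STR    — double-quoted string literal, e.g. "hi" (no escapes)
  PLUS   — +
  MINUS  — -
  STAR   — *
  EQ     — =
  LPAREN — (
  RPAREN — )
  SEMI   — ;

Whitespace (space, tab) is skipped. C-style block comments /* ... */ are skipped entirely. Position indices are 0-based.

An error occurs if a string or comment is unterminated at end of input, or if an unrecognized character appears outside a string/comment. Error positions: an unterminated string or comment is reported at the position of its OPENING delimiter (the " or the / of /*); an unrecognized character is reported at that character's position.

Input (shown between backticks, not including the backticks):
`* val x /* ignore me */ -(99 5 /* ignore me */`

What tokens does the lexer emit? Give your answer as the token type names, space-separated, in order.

Answer: STAR ID ID MINUS LPAREN NUM NUM

Derivation:
pos=0: emit STAR '*'
pos=2: emit ID 'val' (now at pos=5)
pos=6: emit ID 'x' (now at pos=7)
pos=8: enter COMMENT mode (saw '/*')
exit COMMENT mode (now at pos=23)
pos=24: emit MINUS '-'
pos=25: emit LPAREN '('
pos=26: emit NUM '99' (now at pos=28)
pos=29: emit NUM '5' (now at pos=30)
pos=31: enter COMMENT mode (saw '/*')
exit COMMENT mode (now at pos=46)
DONE. 7 tokens: [STAR, ID, ID, MINUS, LPAREN, NUM, NUM]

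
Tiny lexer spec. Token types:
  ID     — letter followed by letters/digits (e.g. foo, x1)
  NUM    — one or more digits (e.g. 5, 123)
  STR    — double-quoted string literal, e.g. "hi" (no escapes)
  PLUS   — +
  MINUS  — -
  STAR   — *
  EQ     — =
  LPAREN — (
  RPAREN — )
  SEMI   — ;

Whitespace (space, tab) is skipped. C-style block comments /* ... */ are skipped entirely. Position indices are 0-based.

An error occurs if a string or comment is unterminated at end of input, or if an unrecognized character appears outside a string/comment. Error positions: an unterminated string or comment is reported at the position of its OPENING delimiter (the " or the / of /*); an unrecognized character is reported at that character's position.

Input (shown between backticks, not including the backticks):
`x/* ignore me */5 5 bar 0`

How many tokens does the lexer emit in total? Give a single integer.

pos=0: emit ID 'x' (now at pos=1)
pos=1: enter COMMENT mode (saw '/*')
exit COMMENT mode (now at pos=16)
pos=16: emit NUM '5' (now at pos=17)
pos=18: emit NUM '5' (now at pos=19)
pos=20: emit ID 'bar' (now at pos=23)
pos=24: emit NUM '0' (now at pos=25)
DONE. 5 tokens: [ID, NUM, NUM, ID, NUM]

Answer: 5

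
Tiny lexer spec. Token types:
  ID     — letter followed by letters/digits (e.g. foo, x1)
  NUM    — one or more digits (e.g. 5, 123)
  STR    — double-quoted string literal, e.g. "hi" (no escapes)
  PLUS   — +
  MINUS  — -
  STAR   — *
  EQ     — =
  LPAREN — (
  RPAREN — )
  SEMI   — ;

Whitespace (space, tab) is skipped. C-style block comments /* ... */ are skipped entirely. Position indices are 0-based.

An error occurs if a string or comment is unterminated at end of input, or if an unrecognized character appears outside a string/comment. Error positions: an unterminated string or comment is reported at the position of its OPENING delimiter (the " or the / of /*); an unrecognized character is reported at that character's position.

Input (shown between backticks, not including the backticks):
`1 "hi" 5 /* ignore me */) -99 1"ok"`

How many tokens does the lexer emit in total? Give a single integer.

pos=0: emit NUM '1' (now at pos=1)
pos=2: enter STRING mode
pos=2: emit STR "hi" (now at pos=6)
pos=7: emit NUM '5' (now at pos=8)
pos=9: enter COMMENT mode (saw '/*')
exit COMMENT mode (now at pos=24)
pos=24: emit RPAREN ')'
pos=26: emit MINUS '-'
pos=27: emit NUM '99' (now at pos=29)
pos=30: emit NUM '1' (now at pos=31)
pos=31: enter STRING mode
pos=31: emit STR "ok" (now at pos=35)
DONE. 8 tokens: [NUM, STR, NUM, RPAREN, MINUS, NUM, NUM, STR]

Answer: 8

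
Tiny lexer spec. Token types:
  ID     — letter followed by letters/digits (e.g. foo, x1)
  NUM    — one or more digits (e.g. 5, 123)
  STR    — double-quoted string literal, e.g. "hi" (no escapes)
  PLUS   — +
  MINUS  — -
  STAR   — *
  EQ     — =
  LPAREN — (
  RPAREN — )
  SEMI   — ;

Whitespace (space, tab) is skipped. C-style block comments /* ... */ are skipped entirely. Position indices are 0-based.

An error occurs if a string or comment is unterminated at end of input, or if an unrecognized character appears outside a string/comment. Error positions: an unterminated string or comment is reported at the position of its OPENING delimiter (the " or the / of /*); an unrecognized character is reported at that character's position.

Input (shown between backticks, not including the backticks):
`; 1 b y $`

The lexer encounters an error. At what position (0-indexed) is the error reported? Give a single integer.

Answer: 8

Derivation:
pos=0: emit SEMI ';'
pos=2: emit NUM '1' (now at pos=3)
pos=4: emit ID 'b' (now at pos=5)
pos=6: emit ID 'y' (now at pos=7)
pos=8: ERROR — unrecognized char '$'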